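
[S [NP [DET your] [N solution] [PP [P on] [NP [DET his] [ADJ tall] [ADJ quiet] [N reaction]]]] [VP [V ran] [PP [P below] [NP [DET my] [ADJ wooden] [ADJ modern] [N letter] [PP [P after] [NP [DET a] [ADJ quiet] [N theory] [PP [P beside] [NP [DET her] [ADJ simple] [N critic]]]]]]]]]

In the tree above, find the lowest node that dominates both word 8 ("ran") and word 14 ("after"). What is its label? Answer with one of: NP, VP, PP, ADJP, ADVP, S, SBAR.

Both words fall inside [VP ran below my wooden modern letter after a quiet theory beside her simple critic] (words 8–21), and no smaller constituent contains them both. Label: VP.

VP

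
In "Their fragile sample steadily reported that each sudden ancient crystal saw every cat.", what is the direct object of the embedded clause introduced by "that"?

every cat

Within the embedded clause introduced by "that", the direct object of "saw" is "every cat".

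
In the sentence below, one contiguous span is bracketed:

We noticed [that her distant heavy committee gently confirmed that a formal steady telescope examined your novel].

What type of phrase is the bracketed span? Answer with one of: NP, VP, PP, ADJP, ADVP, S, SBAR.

SBAR

"that" is the head of the bracketed span, so the span is a subordinate clause: SBAR.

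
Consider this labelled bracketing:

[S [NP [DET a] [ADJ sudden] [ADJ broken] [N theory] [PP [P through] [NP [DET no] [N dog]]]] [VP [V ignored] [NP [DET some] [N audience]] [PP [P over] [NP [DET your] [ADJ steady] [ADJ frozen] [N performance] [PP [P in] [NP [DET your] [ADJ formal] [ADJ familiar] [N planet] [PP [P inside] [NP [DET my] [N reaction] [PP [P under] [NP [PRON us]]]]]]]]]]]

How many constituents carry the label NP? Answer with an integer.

The NP constituents are: [NP a sudden broken theory through no dog]; [NP no dog]; [NP some audience]; [NP your steady frozen performance in your formal familiar planet inside my reaction under us]; [NP your formal familiar planet inside my reaction under us]; [NP my reaction under us] …. Total: 7.

7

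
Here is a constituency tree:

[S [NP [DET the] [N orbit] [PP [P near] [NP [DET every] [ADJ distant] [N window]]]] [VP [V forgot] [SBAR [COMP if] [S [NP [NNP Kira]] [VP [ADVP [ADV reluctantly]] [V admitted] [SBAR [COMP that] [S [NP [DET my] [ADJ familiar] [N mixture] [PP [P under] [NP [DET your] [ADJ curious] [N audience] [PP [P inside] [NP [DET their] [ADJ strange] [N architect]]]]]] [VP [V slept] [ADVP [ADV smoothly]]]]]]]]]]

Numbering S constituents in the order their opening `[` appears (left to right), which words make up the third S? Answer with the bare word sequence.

my familiar mixture under your curious audience inside their strange architect slept smoothly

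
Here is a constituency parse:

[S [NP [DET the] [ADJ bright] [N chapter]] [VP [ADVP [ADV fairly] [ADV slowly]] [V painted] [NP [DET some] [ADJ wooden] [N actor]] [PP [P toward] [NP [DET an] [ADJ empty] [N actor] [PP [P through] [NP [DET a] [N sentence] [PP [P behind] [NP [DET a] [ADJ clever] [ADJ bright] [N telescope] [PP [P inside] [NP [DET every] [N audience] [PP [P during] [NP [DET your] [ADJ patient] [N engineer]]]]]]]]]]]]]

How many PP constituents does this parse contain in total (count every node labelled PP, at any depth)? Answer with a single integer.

Listing each PP by its span: [PP toward an empty actor through a sentence behind a clever bright telescope inside every audience during your patient engineer]; [PP through a sentence behind a clever bright telescope inside every audience during your patient engineer]; [PP behind a clever bright telescope inside every audience during your patient engineer]; [PP inside every audience during your patient engineer]; [PP during your patient engineer] — that makes 5.

5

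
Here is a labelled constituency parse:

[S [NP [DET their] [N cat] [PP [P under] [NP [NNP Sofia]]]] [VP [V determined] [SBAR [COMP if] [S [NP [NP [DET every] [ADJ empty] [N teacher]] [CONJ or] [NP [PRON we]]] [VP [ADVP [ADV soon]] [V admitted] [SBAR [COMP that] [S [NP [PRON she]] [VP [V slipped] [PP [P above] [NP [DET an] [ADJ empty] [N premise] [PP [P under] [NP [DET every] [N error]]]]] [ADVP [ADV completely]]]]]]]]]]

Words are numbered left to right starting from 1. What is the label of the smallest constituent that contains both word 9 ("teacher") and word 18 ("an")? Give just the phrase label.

S

Both words fall inside [S every empty teacher or we soon admitted that she slipped above an empty premise under every error completely] (words 7–24), and no smaller constituent contains them both. Label: S.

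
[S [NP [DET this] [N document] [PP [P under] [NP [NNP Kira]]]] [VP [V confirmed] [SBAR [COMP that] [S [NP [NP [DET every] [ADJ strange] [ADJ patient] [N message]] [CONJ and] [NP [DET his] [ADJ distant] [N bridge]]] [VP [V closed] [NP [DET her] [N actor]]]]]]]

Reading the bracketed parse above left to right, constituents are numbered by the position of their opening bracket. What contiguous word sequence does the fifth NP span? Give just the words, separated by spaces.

his distant bridge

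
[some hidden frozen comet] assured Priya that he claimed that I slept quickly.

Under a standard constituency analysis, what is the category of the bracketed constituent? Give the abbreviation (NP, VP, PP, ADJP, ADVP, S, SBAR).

NP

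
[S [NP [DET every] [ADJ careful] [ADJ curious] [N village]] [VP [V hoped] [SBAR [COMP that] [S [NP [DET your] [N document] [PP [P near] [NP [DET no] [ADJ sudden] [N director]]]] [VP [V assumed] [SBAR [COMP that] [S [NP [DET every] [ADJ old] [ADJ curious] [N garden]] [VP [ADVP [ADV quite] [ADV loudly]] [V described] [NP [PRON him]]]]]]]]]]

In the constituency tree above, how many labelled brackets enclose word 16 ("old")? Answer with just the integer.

9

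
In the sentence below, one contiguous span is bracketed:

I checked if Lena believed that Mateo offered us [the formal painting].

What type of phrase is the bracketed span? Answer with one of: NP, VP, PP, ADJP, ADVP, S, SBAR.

NP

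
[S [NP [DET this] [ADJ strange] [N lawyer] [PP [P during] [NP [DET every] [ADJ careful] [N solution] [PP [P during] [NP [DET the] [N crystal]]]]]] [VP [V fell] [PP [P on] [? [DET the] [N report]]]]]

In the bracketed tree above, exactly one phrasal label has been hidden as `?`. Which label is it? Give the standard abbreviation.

The `?` node immediately contains: DET 'the', N 'report'. That is the internal structure of a noun phrase, so the label is NP.

NP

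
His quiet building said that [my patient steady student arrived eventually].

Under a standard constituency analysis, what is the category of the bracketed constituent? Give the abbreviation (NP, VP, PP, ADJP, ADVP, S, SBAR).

S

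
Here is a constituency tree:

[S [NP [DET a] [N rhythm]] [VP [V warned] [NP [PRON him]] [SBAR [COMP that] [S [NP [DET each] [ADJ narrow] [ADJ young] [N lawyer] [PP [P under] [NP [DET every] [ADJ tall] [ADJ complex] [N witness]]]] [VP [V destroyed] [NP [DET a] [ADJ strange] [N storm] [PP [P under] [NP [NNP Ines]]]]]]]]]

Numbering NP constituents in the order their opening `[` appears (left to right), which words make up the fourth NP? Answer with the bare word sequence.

every tall complex witness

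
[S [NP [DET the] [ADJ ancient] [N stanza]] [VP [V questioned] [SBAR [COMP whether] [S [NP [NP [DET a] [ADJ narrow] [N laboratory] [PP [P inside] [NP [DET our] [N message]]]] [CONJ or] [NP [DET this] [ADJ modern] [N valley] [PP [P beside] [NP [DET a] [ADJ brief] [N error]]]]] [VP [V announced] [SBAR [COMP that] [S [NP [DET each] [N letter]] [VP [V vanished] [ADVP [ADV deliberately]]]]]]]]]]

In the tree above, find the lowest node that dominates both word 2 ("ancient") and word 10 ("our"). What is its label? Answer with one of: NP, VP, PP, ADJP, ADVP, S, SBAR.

S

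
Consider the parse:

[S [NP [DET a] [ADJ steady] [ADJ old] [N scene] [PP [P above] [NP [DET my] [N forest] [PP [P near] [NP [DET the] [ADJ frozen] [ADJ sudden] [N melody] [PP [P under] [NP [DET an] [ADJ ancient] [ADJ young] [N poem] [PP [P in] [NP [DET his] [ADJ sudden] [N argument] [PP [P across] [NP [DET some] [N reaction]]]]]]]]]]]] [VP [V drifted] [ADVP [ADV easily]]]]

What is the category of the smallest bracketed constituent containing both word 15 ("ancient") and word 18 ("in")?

NP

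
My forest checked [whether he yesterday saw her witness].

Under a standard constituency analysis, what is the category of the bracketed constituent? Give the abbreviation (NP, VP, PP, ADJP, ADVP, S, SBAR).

SBAR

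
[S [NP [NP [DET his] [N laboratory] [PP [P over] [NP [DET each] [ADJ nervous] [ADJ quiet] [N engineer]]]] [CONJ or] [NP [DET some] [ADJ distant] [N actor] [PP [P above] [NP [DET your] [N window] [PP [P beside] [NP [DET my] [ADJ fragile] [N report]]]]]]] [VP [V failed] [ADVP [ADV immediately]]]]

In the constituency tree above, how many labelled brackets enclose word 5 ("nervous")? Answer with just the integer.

Counting open brackets not yet closed at "nervous": [S [NP [NP [PP [NP [ADJ = 6.

6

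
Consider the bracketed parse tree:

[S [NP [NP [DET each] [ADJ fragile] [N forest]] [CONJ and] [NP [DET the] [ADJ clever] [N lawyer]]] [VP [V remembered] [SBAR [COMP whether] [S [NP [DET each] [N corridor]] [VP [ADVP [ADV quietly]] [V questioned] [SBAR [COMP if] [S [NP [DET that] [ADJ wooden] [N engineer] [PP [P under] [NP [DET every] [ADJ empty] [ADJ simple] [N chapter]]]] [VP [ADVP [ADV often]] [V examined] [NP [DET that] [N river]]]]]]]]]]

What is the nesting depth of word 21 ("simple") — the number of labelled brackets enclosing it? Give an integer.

11

The word sits inside ADJ, which is inside NP, inside PP, inside NP, inside S, inside SBAR, inside VP, inside S, inside SBAR, inside VP, inside S — 11 brackets in all.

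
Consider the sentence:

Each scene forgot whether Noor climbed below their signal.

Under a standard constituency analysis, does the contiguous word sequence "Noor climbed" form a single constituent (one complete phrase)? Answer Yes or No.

No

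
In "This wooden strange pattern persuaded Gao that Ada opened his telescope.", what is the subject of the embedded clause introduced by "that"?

"Ada" is the NP that combines with the VP headed by "opened" to form the embedded clause introduced by "that" — the subject.

Ada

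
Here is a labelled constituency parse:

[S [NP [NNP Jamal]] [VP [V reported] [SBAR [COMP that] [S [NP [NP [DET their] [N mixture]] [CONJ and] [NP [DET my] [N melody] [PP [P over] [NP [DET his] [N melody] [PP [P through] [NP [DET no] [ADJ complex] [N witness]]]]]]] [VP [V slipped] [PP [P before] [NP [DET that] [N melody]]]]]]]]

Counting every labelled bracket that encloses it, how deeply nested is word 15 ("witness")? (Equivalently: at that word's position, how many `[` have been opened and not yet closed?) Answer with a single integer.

The word sits inside N, which is inside NP, inside PP, inside NP, inside PP, inside NP, inside NP, inside S, inside SBAR, inside VP, inside S — 11 brackets in all.

11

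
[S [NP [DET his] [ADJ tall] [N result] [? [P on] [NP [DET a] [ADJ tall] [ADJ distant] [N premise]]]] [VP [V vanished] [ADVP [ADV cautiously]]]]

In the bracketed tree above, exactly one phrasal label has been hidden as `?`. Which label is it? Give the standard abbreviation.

A constituent whose immediate children are P 'on', NP is a prepositional phrase: PP.

PP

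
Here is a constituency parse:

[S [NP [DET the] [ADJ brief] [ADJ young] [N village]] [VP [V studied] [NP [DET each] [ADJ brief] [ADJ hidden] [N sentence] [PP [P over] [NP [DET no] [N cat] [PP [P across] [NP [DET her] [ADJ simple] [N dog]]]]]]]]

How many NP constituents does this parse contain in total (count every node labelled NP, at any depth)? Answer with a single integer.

4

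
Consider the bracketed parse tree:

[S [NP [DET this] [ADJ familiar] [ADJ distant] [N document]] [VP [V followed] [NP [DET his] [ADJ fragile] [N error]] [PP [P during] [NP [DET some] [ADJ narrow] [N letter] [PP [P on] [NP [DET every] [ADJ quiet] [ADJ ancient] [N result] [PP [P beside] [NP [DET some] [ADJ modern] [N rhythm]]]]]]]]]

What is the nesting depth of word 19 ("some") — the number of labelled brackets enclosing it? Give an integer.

9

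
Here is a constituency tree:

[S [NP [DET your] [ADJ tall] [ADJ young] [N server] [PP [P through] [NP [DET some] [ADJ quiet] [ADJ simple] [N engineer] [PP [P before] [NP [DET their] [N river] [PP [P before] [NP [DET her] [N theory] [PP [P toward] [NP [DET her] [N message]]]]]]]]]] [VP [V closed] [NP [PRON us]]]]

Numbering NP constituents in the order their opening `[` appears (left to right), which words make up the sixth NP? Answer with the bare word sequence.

us

In left-to-right order the NP constituents are "your tall young server through some quiet simple engineer before their river before her theory toward her message"; "some quiet simple engineer before their river before her theory toward her message"; "their river before her theory toward her message"; "her theory toward her message"; "her message"; "us". Number 6 is "us".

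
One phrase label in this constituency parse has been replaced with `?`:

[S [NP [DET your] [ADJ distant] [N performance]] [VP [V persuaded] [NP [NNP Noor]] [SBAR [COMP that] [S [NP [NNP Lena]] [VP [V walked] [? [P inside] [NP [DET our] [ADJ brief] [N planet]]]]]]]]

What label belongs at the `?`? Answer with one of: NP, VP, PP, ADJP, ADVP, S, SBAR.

The `?` node immediately contains: P 'inside', NP. That is the internal structure of a prepositional phrase, so the label is PP.

PP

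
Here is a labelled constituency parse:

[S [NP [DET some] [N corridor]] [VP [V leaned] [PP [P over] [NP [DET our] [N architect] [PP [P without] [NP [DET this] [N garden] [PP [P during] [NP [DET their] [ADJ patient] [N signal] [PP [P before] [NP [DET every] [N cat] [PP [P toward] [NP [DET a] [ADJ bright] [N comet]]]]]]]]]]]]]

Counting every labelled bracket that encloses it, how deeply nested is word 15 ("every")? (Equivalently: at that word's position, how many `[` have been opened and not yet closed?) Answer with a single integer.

11

Path from the root down to the word: S → VP → PP → NP → PP → NP → PP → NP → PP → NP → DET. That is 11 enclosing brackets.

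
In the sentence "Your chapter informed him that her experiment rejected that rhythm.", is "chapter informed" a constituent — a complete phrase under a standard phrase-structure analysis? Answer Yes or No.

"chapter" belongs to the noun phrase "your chapter" while "informed" belongs to the verb phrase "informed him that her experiment rejected that rhythm"; a span that runs across that boundary is not a single phrase.

No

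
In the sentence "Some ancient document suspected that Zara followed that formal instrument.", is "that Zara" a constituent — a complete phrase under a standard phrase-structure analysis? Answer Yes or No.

No

"that" belongs to the complementizer "that" while "Zara" belongs to the clause "Zara followed that formal instrument"; a span that runs across that boundary is not a single phrase.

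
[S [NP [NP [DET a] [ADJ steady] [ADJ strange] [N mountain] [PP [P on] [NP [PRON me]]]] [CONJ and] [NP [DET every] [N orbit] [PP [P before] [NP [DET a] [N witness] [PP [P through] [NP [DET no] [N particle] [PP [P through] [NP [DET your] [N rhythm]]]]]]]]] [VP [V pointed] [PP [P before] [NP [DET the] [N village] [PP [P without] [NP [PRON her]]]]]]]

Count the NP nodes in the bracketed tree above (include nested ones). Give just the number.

Scanning left to right, an opening `[NP` appears at word positions 1, 1, 6, 8, 11, 14, 17, 21, 24 — 9 in total.

9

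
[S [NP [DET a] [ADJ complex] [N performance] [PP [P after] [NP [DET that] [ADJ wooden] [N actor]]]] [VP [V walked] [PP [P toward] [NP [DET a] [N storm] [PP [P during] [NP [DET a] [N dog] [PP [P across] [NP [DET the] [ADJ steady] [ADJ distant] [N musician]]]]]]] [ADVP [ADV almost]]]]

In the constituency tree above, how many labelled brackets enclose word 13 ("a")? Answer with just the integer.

7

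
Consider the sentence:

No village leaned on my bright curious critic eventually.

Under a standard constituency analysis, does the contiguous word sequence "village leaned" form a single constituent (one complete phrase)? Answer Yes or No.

No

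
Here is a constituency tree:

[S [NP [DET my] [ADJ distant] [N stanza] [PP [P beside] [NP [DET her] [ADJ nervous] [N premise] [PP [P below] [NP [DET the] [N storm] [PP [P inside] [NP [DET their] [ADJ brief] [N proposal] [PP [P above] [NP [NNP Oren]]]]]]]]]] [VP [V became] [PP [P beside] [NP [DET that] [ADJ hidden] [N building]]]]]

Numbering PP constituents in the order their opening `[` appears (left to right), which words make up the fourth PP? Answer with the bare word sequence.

above Oren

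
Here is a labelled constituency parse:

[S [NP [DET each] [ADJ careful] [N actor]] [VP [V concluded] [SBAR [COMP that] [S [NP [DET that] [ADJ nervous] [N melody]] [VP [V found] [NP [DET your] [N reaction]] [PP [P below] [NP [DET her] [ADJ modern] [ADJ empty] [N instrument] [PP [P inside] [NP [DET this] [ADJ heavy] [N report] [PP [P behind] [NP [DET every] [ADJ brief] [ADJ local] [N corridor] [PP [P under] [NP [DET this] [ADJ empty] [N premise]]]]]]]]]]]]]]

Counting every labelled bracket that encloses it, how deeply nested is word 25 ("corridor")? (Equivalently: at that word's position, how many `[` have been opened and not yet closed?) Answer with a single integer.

12

Counting open brackets not yet closed at "corridor": [S [VP [SBAR [S [VP [PP [NP [PP [NP [PP [NP [N = 12.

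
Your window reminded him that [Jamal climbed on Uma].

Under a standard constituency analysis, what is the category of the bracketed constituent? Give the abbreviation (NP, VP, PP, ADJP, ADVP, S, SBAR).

The span is built around the head "climbed" — a clause (S).

S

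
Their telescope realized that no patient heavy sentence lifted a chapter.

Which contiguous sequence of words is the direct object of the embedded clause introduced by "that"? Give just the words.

a chapter

The verb of the embedded clause introduced by "that" is "lifted"; its direct object is the NP "a chapter".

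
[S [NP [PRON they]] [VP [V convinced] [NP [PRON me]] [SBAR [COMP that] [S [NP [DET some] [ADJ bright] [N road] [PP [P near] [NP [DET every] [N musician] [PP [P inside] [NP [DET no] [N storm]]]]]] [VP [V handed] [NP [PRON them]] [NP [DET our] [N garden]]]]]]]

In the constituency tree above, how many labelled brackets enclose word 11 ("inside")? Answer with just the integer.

9

Path from the root down to the word: S → VP → SBAR → S → NP → PP → NP → PP → P. That is 9 enclosing brackets.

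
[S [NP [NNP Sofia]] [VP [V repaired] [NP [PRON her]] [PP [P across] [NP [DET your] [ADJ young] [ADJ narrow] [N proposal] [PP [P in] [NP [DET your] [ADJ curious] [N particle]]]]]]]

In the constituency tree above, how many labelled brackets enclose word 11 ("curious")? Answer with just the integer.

7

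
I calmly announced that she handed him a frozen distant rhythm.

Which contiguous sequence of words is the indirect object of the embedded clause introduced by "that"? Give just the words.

The verb of the embedded clause introduced by "that" is "handed"; its indirect object is the NP "him".

him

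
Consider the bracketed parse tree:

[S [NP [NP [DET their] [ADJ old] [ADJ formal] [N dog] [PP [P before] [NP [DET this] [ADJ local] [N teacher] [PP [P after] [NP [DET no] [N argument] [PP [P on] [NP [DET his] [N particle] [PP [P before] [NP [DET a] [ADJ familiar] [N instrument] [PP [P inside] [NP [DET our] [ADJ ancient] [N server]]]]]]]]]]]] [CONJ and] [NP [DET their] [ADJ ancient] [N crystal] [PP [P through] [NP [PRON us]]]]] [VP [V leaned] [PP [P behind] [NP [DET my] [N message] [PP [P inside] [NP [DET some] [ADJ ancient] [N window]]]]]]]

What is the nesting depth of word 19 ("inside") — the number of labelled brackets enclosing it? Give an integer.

Counting open brackets not yet closed at "inside": [S [NP [NP [PP [NP [PP [NP [PP [NP [PP [NP [PP [P = 13.

13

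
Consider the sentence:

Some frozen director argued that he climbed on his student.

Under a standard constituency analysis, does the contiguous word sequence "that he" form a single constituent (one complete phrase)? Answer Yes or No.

No

"that" belongs to the complementizer "that" while "he" belongs to the clause "he climbed on his student"; a span that runs across that boundary is not a single phrase.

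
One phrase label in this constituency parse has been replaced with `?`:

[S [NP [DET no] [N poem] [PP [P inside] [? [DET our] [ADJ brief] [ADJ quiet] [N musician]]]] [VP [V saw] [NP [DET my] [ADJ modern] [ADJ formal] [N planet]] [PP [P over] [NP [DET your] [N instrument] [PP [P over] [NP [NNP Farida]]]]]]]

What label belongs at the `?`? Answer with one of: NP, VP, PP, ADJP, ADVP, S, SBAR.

Looking at what the `?` directly dominates — DET 'our', ADJ 'brief', ADJ 'quiet', N 'musician' — this is a noun phrase (NP).

NP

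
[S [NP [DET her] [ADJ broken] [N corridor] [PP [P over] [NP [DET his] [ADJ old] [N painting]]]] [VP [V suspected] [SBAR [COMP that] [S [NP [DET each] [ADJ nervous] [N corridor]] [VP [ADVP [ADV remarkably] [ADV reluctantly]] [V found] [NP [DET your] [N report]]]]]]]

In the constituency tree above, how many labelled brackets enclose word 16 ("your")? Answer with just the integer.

7

Counting open brackets not yet closed at "your": [S [VP [SBAR [S [VP [NP [DET = 7.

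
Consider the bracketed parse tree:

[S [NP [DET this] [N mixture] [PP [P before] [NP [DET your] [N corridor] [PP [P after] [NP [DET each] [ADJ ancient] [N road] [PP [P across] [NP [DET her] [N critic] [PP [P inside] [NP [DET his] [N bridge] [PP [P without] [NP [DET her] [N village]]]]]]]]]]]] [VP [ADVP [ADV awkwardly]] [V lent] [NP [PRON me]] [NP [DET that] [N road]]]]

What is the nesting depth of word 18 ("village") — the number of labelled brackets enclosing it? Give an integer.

13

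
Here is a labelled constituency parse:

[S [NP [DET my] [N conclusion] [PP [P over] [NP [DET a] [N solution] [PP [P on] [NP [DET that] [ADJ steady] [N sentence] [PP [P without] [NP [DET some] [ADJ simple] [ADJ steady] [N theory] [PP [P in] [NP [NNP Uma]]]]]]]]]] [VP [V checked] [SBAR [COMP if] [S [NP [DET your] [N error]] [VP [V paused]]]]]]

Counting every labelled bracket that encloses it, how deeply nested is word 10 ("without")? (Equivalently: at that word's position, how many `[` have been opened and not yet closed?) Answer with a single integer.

The word sits inside P, which is inside PP, inside NP, inside PP, inside NP, inside PP, inside NP, inside S — 8 brackets in all.

8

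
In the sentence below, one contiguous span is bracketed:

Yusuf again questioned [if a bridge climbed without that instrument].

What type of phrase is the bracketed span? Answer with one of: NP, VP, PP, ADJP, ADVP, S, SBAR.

SBAR

The bracketed span "if a bridge climbed without that instrument" is headed by "if", making it a subordinate clause (SBAR).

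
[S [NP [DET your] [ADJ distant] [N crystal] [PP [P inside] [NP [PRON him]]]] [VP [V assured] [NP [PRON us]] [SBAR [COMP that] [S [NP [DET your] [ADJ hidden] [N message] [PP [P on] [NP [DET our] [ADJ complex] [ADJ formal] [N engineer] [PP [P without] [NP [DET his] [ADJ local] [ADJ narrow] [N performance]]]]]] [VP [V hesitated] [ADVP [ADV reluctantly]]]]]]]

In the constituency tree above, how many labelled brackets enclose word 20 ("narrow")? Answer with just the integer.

10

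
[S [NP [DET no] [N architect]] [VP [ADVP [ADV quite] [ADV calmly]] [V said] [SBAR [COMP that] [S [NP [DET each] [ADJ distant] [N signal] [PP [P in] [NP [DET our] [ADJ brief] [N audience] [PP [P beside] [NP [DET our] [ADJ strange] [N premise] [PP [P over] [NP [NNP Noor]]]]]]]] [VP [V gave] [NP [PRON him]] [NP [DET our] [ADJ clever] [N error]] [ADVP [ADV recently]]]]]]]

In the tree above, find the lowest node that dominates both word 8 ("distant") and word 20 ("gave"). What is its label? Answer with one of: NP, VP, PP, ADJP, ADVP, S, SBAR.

S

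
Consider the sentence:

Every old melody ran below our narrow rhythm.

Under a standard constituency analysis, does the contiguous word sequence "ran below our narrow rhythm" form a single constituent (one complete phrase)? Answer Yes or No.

"ran below our narrow rhythm" is exactly the verb phrase [VP ran below our narrow rhythm], a complete constituent.

Yes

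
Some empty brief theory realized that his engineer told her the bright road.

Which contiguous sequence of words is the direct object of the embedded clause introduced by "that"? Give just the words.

the bright road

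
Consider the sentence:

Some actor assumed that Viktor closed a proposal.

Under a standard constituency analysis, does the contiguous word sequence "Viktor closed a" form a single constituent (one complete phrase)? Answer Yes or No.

No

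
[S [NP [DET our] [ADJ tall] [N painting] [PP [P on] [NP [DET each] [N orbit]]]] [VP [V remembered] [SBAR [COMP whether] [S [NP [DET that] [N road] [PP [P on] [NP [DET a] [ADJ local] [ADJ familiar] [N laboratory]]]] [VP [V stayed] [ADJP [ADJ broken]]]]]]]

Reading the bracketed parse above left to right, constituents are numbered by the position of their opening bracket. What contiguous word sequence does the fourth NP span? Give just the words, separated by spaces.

a local familiar laboratory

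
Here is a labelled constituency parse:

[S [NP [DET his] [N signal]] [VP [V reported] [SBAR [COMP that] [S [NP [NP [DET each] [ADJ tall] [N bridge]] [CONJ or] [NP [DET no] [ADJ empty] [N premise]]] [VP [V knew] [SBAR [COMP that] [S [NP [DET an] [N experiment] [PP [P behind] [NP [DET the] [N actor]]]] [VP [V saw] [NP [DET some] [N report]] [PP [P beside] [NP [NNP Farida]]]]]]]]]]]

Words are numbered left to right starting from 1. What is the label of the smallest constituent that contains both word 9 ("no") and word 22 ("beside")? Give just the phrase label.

S

The smallest bracket enclosing both words is [S each tall bridge or no empty premise knew that an experiment behind the actor saw some report beside Farida], so the label is S.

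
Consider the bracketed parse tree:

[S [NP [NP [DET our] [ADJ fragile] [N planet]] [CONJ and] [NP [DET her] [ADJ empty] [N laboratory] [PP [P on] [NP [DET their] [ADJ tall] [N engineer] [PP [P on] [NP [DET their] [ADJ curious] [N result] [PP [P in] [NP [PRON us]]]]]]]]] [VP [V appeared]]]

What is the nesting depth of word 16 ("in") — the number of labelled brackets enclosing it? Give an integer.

9

Path from the root down to the word: S → NP → NP → PP → NP → PP → NP → PP → P. That is 9 enclosing brackets.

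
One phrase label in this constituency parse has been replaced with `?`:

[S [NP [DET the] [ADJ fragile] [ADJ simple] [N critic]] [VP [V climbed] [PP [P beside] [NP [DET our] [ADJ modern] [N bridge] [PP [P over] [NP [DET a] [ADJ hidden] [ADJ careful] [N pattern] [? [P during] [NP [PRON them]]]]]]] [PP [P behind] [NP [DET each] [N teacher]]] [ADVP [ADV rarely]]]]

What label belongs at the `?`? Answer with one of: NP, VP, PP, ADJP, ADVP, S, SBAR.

The `?` node immediately contains: P 'during', NP. That is the internal structure of a prepositional phrase, so the label is PP.

PP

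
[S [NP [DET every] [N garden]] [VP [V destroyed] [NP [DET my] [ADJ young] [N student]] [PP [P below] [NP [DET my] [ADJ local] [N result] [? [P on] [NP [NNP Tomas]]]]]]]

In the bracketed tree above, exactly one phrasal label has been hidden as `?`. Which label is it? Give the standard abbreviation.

Looking at what the `?` directly dominates — P 'on', NP — this is a prepositional phrase (PP).

PP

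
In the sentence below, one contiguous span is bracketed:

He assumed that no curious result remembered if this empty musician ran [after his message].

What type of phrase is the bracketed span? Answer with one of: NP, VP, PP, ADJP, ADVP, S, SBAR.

PP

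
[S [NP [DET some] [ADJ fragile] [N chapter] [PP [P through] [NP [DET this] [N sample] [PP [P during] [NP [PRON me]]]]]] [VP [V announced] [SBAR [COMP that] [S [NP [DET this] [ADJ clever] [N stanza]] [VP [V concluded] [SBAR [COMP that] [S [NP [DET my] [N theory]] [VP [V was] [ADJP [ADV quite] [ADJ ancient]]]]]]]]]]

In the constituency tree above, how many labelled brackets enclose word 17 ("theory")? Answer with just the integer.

The word sits inside N, which is inside NP, inside S, inside SBAR, inside VP, inside S, inside SBAR, inside VP, inside S — 9 brackets in all.

9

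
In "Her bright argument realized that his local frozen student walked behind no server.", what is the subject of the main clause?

her bright argument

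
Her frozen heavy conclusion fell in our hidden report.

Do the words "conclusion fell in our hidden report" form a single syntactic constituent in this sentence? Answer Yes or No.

The smallest constituent containing the whole sequence is the clause [S her frozen heavy conclusion fell in our hidden report], but the sequence is only part of it — it straddles the boundary between noun phrase "her frozen heavy conclusion" and verb phrase "fell in our hidden report".

No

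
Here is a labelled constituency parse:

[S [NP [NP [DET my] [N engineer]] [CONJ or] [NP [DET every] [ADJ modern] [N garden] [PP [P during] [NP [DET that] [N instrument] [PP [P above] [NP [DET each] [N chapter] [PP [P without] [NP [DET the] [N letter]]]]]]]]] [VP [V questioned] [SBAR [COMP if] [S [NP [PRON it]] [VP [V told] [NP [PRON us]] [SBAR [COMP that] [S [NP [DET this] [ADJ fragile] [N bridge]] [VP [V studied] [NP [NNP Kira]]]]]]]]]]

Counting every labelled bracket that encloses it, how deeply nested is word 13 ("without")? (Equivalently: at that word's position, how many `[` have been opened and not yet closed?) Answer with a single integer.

The word sits inside P, which is inside PP, inside NP, inside PP, inside NP, inside PP, inside NP, inside NP, inside S — 9 brackets in all.

9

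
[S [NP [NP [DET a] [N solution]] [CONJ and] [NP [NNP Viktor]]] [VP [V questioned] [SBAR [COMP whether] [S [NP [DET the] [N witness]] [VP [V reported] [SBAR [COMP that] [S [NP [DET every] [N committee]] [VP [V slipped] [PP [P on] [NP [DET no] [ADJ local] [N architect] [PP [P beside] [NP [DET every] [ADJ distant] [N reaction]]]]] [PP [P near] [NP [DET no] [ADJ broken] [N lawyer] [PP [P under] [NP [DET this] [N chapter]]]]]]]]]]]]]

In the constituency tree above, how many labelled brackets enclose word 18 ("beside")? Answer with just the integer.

12

Counting open brackets not yet closed at "beside": [S [VP [SBAR [S [VP [SBAR [S [VP [PP [NP [PP [P = 12.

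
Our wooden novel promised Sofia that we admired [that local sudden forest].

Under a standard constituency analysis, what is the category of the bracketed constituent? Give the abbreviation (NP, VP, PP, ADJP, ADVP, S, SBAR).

NP

"forest" is the head of the bracketed span, so the span is a noun phrase: NP.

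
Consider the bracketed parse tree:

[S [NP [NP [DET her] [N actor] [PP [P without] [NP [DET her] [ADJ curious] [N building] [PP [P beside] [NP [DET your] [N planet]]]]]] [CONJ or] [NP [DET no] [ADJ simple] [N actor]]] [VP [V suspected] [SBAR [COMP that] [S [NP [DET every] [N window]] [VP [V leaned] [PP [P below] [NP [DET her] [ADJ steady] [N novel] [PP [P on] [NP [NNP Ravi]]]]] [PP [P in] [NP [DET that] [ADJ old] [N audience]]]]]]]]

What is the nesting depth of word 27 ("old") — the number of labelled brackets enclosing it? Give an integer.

The word sits inside ADJ, which is inside NP, inside PP, inside VP, inside S, inside SBAR, inside VP, inside S — 8 brackets in all.

8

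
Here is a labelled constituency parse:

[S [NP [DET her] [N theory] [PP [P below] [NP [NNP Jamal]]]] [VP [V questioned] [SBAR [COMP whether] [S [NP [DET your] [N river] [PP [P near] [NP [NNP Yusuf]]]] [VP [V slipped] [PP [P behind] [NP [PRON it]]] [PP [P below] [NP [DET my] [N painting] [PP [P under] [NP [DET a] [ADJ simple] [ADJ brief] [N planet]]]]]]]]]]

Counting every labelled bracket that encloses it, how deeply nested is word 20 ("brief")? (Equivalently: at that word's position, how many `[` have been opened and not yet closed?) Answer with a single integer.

10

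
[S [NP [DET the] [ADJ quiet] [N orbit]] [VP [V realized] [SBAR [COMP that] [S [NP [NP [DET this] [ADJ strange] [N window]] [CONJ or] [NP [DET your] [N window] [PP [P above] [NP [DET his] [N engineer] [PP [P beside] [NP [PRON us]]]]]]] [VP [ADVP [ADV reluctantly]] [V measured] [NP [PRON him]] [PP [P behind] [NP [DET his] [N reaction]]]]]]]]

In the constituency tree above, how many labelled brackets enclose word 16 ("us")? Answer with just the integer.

11

The word sits inside PRON, which is inside NP, inside PP, inside NP, inside PP, inside NP, inside NP, inside S, inside SBAR, inside VP, inside S — 11 brackets in all.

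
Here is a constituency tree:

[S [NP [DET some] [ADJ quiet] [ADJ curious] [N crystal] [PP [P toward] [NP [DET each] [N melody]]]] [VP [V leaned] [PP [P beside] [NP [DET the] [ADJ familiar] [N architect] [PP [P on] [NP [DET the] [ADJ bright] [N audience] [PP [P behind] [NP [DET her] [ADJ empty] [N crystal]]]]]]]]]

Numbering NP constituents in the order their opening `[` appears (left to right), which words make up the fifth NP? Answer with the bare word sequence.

Opening `[NP` markers occur at word positions 1, 6, 10, 14, 18; the fifth of these opens the constituent [NP her empty crystal].

her empty crystal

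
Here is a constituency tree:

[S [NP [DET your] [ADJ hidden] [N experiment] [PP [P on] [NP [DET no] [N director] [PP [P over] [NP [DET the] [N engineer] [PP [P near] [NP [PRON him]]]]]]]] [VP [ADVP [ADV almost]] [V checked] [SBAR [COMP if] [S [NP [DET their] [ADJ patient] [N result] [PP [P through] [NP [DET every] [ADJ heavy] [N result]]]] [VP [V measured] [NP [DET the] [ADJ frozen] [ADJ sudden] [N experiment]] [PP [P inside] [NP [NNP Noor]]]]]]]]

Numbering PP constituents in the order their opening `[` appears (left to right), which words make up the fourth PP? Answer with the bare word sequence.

through every heavy result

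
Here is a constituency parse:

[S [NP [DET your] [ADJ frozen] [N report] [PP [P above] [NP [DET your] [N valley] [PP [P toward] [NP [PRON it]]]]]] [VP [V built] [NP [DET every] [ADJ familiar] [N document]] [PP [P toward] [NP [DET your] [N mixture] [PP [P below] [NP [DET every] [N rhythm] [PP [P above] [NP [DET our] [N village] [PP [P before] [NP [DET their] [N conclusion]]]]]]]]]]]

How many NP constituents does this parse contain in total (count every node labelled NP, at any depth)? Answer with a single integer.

Scanning left to right, an opening `[NP` appears at word positions 1, 5, 8, 10, 14, 17, 20, 23 — 8 in total.

8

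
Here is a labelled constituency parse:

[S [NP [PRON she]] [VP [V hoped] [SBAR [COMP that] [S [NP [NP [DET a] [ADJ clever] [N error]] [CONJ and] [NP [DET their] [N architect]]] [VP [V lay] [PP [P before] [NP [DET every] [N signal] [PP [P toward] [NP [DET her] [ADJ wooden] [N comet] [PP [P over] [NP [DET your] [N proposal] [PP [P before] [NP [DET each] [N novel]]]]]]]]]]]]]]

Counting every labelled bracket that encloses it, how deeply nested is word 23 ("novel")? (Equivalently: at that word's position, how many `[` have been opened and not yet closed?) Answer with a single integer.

14

Path from the root down to the word: S → VP → SBAR → S → VP → PP → NP → PP → NP → PP → NP → PP → NP → N. That is 14 enclosing brackets.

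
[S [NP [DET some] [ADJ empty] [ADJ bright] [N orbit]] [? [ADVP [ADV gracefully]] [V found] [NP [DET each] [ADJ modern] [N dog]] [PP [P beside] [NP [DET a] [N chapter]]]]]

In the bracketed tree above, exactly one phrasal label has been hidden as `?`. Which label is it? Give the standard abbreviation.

VP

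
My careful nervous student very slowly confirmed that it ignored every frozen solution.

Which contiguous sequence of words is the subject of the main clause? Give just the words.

my careful nervous student

"my careful nervous student" is the NP that combines with the VP headed by "confirmed" to form the main clause — the subject.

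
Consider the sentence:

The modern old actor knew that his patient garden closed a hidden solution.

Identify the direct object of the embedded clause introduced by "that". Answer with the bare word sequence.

a hidden solution

Within the embedded clause introduced by "that", the direct object of "closed" is "a hidden solution".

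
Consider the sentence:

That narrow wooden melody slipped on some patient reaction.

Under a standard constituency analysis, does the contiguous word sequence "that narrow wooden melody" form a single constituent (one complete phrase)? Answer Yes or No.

Yes

"that narrow wooden melody" is exactly the noun phrase [NP that narrow wooden melody], a complete constituent.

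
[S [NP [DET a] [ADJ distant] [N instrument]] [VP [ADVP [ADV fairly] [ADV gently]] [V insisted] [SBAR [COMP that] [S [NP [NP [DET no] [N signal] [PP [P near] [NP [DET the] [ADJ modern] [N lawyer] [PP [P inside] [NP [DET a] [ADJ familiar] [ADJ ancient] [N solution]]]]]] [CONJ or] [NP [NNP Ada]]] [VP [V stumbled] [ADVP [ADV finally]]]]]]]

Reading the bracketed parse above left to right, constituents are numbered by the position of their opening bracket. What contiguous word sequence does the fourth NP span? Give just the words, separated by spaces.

The NP opening brackets appear, in order, over: "a distant instrument"; "no signal near the modern lawyer inside a familiar ancient solution or Ada"; "no signal near the modern lawyer inside a familiar ancient solution"; "the modern lawyer inside a familiar ancient solution"; "a familiar ancient solution"; "Ada". The fourth one spans "the modern lawyer inside a familiar ancient solution".

the modern lawyer inside a familiar ancient solution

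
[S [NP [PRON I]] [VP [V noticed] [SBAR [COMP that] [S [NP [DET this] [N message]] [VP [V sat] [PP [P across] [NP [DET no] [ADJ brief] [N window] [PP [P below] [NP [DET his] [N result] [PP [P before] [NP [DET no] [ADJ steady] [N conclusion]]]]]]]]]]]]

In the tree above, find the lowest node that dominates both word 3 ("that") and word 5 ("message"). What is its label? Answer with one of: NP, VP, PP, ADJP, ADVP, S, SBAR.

SBAR

The smallest bracket enclosing both words is [SBAR that this message sat across no brief window below his result before no steady conclusion], so the label is SBAR.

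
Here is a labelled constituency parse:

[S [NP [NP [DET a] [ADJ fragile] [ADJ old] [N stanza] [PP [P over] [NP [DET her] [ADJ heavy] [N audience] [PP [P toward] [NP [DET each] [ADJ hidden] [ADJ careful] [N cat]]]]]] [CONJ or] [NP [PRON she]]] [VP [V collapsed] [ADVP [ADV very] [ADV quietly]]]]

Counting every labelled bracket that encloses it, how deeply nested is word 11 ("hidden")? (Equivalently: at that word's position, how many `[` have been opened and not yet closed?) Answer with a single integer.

Path from the root down to the word: S → NP → NP → PP → NP → PP → NP → ADJ. That is 8 enclosing brackets.

8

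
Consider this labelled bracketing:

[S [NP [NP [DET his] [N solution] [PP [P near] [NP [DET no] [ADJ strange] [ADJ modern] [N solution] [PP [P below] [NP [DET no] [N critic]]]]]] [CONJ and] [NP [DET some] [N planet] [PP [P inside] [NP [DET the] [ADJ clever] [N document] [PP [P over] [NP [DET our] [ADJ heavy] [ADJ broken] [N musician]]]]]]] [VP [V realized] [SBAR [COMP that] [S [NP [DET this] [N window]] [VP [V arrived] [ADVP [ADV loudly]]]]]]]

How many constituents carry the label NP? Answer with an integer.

8

Listing each NP by its span: [NP his solution near no strange modern solution below no critic and some planet inside the clever document over our heavy broken musician]; [NP his solution near no strange modern solution below no critic]; [NP no strange modern solution below no critic]; [NP no critic]; [NP some planet inside the clever document over our heavy broken musician]; [NP the clever document over our heavy broken musician] … — that makes 8.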